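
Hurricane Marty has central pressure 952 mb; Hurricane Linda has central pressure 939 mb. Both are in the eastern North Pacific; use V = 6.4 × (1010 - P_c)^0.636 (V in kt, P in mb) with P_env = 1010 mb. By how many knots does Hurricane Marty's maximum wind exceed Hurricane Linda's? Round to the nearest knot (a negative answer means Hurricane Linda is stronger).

-12 kt

Hurricane Marty: ΔP = 58; V ≈ 6.4 × 58^0.636 ≈ 84.67 kt.
Hurricane Linda: ΔP = 71; V ≈ 6.4 × 71^0.636 ≈ 96.29 kt.
Difference ≈ 84.67 − 96.29 = -11.62 → -12 kt.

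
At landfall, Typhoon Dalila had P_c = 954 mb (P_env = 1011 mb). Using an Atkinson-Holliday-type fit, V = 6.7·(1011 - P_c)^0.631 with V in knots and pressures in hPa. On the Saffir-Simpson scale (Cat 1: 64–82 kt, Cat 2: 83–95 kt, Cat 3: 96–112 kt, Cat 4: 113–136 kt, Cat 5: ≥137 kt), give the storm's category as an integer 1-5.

ΔP = 1011 − 954 = 57 mb.
V ≈ 6.7 × 57^0.631 = 6.7 × 12.82 ≈ 86 kt.
86 kt falls in the Category 2 band.

2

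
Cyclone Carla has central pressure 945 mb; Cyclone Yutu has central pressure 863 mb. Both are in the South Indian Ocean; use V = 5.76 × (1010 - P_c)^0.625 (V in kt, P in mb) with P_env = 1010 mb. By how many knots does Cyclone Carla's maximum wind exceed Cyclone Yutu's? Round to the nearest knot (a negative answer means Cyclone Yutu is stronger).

Cyclone Carla: ΔP = 65; V ≈ 5.76 × 65^0.625 ≈ 78.25 kt.
Cyclone Yutu: ΔP = 147; V ≈ 5.76 × 147^0.625 ≈ 130.32 kt.
Difference ≈ 78.25 − 130.32 = -52.07 → -52 kt.

-52 kt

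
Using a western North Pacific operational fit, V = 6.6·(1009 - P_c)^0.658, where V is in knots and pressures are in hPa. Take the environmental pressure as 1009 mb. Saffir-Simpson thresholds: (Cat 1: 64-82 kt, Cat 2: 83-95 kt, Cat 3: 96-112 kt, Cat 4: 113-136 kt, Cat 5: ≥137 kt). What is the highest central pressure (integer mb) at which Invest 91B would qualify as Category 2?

Category 2 begins at V = 83 kt.
Required ΔP = (83/6.6)^(1/0.658) = 12.576^1.520 ≈ 46.88 mb.
P_c ≤ 1009 − 46.88 = 962.12, so the highest integer P_c is 962 mb.

962 mb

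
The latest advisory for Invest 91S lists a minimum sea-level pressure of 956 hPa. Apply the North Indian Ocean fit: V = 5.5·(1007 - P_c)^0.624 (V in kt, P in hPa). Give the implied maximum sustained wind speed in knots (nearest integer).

64 kt

ΔP = 1007 − 956 = 51 hPa.
51^0.624 ≈ 11.629.
V ≈ 5.5 × 11.629 ≈ 64.0 kt.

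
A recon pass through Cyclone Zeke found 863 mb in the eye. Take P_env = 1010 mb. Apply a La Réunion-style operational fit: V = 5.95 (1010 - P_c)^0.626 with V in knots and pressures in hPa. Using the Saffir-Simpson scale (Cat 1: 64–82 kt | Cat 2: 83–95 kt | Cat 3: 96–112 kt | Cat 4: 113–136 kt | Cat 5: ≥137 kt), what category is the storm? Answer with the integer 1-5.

ΔP = 1010 − 863 = 147 mb.
V ≈ 5.95 × 147^0.626 = 5.95 × 22.74 ≈ 135 kt.
135 kt falls in the Category 4 band.

4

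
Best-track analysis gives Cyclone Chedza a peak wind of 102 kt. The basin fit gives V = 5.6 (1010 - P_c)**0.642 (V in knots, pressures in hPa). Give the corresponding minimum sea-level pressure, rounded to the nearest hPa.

918 hPa

ΔP = (V / 5.6)^(1/0.642) = (102/5.6)^1.558.
102/5.6 = 18.214; 18.214^1.558 ≈ 91.89 hPa.
P_c = 1010 − 91.89 = 918.11 ≈ 918 hPa.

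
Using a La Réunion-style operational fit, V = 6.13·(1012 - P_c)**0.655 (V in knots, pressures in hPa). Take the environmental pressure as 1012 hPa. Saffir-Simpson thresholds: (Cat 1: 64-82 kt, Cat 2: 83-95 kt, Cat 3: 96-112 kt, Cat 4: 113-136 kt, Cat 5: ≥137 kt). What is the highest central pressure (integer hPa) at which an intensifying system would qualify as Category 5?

Category 5 begins at V = 137 kt.
Required ΔP = (137/6.13)^(1/0.655) = 22.349^1.527 ≈ 114.80 hPa.
P_c ≤ 1012 − 114.80 = 897.20, so the highest integer P_c is 897 hPa.

897 hPa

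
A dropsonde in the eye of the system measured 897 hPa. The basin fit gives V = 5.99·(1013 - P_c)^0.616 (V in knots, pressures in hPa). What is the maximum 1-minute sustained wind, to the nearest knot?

ΔP = 1013 − 897 = 116 hPa.
116^0.616 ≈ 18.694.
V ≈ 5.99 × 18.694 ≈ 112.0 kt.

112 kt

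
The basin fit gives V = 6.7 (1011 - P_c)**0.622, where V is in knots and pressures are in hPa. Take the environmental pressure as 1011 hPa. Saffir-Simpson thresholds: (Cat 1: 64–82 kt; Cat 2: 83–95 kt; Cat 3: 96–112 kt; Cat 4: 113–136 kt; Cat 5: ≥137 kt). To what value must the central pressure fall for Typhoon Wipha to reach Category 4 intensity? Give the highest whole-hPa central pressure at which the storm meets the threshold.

917 hPa

Category 4 begins at V = 113 kt.
Required ΔP = (113/6.7)^(1/0.622) = 16.866^1.608 ≈ 93.90 hPa.
P_c ≤ 1011 − 93.90 = 917.10, so the highest integer P_c is 917 hPa.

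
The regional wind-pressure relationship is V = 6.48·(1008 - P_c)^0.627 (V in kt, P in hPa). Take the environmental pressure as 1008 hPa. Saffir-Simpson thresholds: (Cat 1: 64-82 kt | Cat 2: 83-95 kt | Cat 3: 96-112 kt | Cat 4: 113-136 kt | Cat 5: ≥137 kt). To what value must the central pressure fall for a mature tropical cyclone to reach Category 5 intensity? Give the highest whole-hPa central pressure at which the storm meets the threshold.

Category 5 begins at V = 137 kt.
Required ΔP = (137/6.48)^(1/0.627) = 21.142^1.595 ≈ 129.86 hPa.
P_c ≤ 1008 − 129.86 = 878.14, so the highest integer P_c is 878 hPa.

878 hPa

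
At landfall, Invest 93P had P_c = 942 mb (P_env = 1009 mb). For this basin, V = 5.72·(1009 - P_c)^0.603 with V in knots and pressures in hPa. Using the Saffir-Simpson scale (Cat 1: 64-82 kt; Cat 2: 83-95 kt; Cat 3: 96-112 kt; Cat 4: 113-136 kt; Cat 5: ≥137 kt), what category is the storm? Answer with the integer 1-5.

ΔP = 1009 − 942 = 67 mb.
V ≈ 5.72 × 67^0.603 = 5.72 × 12.62 ≈ 72 kt.
72 kt falls in the Category 1 band.

1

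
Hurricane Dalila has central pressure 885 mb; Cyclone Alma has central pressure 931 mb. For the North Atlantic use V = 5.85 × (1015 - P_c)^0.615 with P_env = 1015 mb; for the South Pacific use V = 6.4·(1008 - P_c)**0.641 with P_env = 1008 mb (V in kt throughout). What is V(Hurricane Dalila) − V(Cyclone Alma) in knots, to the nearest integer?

13 kt

Hurricane Dalila: ΔP = 130; V ≈ 5.85 × 130^0.615 ≈ 116.74 kt.
Cyclone Alma: ΔP = 77; V ≈ 6.4 × 77^0.641 ≈ 103.61 kt.
Difference ≈ 116.74 − 103.61 = 13.13 → 13 kt.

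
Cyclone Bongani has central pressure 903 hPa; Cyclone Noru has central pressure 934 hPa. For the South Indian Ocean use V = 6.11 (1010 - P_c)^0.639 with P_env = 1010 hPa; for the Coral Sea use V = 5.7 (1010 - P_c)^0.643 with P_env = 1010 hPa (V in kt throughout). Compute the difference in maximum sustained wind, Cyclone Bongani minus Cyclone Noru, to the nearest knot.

29 kt

Cyclone Bongani: ΔP = 107; V ≈ 6.11 × 107^0.639 ≈ 121.01 kt.
Cyclone Noru: ΔP = 76; V ≈ 5.7 × 76^0.643 ≈ 92.31 kt.
Difference ≈ 121.01 − 92.31 = 28.70 → 29 kt.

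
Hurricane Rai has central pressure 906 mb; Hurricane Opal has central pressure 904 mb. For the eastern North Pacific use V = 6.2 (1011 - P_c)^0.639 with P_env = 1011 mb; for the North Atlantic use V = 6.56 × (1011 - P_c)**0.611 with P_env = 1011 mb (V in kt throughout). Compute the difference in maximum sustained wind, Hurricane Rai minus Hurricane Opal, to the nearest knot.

Hurricane Rai: ΔP = 105; V ≈ 6.2 × 105^0.639 ≈ 121.32 kt.
Hurricane Opal: ΔP = 107; V ≈ 6.56 × 107^0.611 ≈ 113.99 kt.
Difference ≈ 121.32 − 113.99 = 7.33 → 7 kt.

7 kt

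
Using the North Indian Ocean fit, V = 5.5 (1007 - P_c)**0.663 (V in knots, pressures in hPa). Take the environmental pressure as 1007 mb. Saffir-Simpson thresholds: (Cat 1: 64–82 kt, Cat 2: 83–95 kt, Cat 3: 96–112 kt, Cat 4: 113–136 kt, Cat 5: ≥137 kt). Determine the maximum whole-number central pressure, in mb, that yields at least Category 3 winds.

932 mb

Category 3 begins at V = 96 kt.
Required ΔP = (96/5.5)^(1/0.663) = 17.455^1.508 ≈ 74.67 mb.
P_c ≤ 1007 − 74.67 = 932.33, so the highest integer P_c is 932 mb.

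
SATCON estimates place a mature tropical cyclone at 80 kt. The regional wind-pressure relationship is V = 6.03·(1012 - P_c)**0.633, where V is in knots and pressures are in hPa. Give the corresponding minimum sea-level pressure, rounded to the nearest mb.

953 mb

ΔP = (V / 6.03)^(1/0.633) = (80/6.03)^1.580.
80/6.03 = 13.267; 13.267^1.580 ≈ 59.39 mb.
P_c = 1012 − 59.39 = 952.61 ≈ 953 mb.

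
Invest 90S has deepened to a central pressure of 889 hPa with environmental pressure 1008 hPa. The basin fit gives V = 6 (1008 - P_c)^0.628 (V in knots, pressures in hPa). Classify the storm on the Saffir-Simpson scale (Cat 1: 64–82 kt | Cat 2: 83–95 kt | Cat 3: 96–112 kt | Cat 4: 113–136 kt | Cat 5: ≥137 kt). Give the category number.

4

ΔP = 1008 − 889 = 119 hPa.
V ≈ 6 × 119^0.628 = 6 × 20.11 ≈ 121 kt.
121 kt falls in the Category 4 band.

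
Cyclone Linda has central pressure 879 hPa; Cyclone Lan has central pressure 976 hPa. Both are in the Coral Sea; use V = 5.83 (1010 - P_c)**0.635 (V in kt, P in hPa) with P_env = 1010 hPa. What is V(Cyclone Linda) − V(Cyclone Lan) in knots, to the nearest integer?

Cyclone Linda: ΔP = 131; V ≈ 5.83 × 131^0.635 ≈ 128.87 kt.
Cyclone Lan: ΔP = 34; V ≈ 5.83 × 34^0.635 ≈ 54.72 kt.
Difference ≈ 128.87 − 54.72 = 74.15 → 74 kt.

74 kt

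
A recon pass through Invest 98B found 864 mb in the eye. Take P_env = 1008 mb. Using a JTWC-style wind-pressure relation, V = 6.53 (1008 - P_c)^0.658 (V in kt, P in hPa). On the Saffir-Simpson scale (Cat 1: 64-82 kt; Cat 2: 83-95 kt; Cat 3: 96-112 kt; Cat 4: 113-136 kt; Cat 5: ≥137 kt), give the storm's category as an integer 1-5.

ΔP = 1008 − 864 = 144 mb.
V ≈ 6.53 × 144^0.658 = 6.53 × 26.31 ≈ 172 kt.
172 kt falls in the Category 5 band.

5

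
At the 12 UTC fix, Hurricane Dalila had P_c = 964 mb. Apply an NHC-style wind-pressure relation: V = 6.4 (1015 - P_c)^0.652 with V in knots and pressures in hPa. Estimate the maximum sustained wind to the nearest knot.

83 kt

ΔP = 1015 − 964 = 51 mb.
51^0.652 ≈ 12.982.
V ≈ 6.4 × 12.982 ≈ 83.1 kt.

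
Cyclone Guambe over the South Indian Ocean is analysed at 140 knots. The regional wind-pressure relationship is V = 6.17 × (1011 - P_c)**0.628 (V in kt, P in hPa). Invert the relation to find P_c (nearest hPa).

ΔP = (V / 6.17)^(1/0.628) = (140/6.17)^1.592.
140/6.17 = 22.690; 22.690^1.592 ≈ 144.21 hPa.
P_c = 1011 − 144.21 = 866.79 ≈ 867 hPa.

867 hPa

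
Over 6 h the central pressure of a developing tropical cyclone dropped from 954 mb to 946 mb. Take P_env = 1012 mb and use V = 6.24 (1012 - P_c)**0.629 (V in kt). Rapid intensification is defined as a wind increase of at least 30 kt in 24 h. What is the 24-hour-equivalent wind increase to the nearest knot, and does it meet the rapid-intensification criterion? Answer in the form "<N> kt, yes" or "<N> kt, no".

27 kt, no

V₁: ΔP = 58, V ≈ 6.24 × 58^0.629 ≈ 80.24 kt.
V₂: ΔP = 66, V ≈ 6.24 × 66^0.629 ≈ 87.03 kt.
ΔV over 6 h = 6.79 kt → 24 h equivalent = 6.79 × 24/6 ≈ 27.16 kt.
27 kt < 30 kt ⇒ not rapid intensification.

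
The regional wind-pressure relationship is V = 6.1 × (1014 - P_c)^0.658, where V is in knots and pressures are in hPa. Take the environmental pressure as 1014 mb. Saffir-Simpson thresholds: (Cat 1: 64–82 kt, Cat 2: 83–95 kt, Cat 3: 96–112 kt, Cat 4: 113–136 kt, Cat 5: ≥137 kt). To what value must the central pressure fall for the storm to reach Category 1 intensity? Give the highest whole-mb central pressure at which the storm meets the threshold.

Category 1 begins at V = 64 kt.
Required ΔP = (64/6.1)^(1/0.658) = 10.492^1.520 ≈ 35.60 mb.
P_c ≤ 1014 − 35.60 = 978.40, so the highest integer P_c is 978 mb.

978 mb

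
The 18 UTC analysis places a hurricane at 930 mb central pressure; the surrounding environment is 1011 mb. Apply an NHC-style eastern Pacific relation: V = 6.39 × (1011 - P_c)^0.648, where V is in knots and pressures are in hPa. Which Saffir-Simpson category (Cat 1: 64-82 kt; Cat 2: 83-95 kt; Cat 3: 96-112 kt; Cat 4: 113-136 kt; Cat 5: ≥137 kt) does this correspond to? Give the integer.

3

ΔP = 1011 − 930 = 81 mb.
V ≈ 6.39 × 81^0.648 = 6.39 × 17.25 ≈ 110 kt.
110 kt falls in the Category 3 band.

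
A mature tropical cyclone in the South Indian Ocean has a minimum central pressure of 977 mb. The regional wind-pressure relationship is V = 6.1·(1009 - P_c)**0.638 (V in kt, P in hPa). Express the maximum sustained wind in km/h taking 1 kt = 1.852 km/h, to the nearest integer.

ΔP = 1009 − 977 = 32 mb.
V ≈ 6.1 × 32^0.638 = 6.1 × 9.126 ≈ 55.669 kt.
55.669 × 1.852 ≈ 103.10 km/h → 103 km/h.

103 km/h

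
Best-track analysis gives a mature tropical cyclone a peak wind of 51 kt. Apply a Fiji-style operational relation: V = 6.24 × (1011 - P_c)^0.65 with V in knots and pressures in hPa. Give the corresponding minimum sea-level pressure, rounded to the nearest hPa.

ΔP = (V / 6.24)^(1/0.65) = (51/6.24)^1.538.
51/6.24 = 8.173; 8.173^1.538 ≈ 25.33 hPa.
P_c = 1011 − 25.33 = 985.67 ≈ 986 hPa.

986 hPa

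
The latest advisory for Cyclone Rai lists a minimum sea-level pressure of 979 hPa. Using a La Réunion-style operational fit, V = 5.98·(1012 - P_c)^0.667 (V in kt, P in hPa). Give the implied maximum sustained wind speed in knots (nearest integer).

62 kt

ΔP = 1012 − 979 = 33 hPa.
33^0.667 ≈ 10.300.
V ≈ 5.98 × 10.300 ≈ 61.6 kt.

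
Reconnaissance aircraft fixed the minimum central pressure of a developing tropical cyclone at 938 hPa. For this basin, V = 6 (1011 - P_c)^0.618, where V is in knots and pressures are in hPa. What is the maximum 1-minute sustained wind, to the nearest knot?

85 kt

ΔP = 1011 − 938 = 73 hPa.
73^0.618 ≈ 14.175.
V ≈ 6 × 14.175 ≈ 85.1 kt.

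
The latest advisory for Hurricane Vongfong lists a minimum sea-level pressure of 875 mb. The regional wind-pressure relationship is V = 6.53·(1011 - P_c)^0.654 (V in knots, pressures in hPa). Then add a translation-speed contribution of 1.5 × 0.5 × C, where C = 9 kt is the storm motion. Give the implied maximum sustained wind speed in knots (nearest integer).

ΔP = 1011 − 875 = 136 mb.
136^0.654 ≈ 24.850.
V ≈ 6.53 × 24.850 ≈ 162.3 kt.
Translation term: 1.5 × 0.5 × 9 = 6.75 kt.
Corrected V ≈ 169.05 kt → 169 kt.

169 kt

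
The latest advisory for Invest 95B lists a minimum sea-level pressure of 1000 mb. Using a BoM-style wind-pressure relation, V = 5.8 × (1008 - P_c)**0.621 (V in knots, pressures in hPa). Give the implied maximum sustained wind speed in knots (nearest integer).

21 kt

ΔP = 1008 − 1000 = 8 mb.
8^0.621 ≈ 3.638.
V ≈ 5.8 × 3.638 ≈ 21.1 kt.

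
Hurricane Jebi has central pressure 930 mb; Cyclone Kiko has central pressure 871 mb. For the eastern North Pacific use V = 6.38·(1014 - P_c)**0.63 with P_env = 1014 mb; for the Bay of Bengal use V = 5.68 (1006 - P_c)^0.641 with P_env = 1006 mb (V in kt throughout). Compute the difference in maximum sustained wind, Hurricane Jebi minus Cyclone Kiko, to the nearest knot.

-28 kt

Hurricane Jebi: ΔP = 84; V ≈ 6.38 × 84^0.63 ≈ 104.02 kt.
Cyclone Kiko: ΔP = 135; V ≈ 5.68 × 135^0.641 ≈ 131.79 kt.
Difference ≈ 104.02 − 131.79 = -27.77 → -28 kt.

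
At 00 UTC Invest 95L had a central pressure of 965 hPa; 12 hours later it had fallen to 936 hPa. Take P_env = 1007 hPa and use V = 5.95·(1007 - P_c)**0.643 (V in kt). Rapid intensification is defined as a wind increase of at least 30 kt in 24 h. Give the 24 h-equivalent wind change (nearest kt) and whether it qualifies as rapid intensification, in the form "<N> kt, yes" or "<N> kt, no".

V₁: ΔP = 42, V ≈ 5.95 × 42^0.643 ≈ 65.81 kt.
V₂: ΔP = 71, V ≈ 5.95 × 71^0.643 ≈ 92.23 kt.
ΔV over 12 h = 26.42 kt → 24 h equivalent = 26.42 × 24/12 ≈ 52.84 kt.
53 kt ≥ 30 kt ⇒ rapid intensification.

53 kt, yes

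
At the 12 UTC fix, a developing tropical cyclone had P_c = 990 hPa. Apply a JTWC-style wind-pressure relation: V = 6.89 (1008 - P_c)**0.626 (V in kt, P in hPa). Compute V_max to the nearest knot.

42 kt

ΔP = 1008 − 990 = 18 hPa.
18^0.626 ≈ 6.107.
V ≈ 6.89 × 6.107 ≈ 42.1 kt.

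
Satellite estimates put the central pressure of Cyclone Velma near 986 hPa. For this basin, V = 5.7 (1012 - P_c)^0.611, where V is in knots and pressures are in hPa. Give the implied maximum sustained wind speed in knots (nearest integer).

42 kt

ΔP = 1012 − 986 = 26 hPa.
26^0.611 ≈ 7.321.
V ≈ 5.7 × 7.321 ≈ 41.7 kt.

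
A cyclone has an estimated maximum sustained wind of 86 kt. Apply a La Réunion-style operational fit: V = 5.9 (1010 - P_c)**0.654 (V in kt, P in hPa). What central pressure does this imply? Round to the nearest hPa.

950 hPa

ΔP = (V / 5.9)^(1/0.654) = (86/5.9)^1.529.
86/5.9 = 14.576; 14.576^1.529 ≈ 60.16 hPa.
P_c = 1010 − 60.16 = 949.84 ≈ 950 hPa.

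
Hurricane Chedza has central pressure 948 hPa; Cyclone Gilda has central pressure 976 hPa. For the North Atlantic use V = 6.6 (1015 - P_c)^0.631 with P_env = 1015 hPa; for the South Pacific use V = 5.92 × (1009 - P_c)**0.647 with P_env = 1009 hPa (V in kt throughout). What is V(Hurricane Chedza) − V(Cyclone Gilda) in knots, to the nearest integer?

Hurricane Chedza: ΔP = 67; V ≈ 6.6 × 67^0.631 ≈ 93.71 kt.
Cyclone Gilda: ΔP = 33; V ≈ 5.92 × 33^0.647 ≈ 56.86 kt.
Difference ≈ 93.71 − 56.86 = 36.85 → 37 kt.

37 kt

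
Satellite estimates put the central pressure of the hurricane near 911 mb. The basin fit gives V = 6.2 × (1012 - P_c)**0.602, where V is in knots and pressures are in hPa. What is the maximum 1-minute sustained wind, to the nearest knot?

100 kt

ΔP = 1012 − 911 = 101 mb.
101^0.602 ≈ 16.092.
V ≈ 6.2 × 16.092 ≈ 99.8 kt.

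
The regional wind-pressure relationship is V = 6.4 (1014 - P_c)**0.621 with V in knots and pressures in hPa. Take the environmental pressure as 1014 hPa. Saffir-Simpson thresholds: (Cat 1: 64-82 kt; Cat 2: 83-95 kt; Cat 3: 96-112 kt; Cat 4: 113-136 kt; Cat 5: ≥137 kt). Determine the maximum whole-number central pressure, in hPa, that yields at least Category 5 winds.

Category 5 begins at V = 137 kt.
Required ΔP = (137/6.4)^(1/0.621) = 21.406^1.610 ≈ 138.86 hPa.
P_c ≤ 1014 − 138.86 = 875.14, so the highest integer P_c is 875 hPa.

875 hPa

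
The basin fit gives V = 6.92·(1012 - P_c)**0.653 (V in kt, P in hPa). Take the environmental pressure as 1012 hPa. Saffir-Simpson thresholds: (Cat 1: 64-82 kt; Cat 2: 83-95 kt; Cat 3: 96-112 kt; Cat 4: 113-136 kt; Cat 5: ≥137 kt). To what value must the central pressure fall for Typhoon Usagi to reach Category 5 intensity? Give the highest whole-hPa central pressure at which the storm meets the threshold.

Category 5 begins at V = 137 kt.
Required ΔP = (137/6.92)^(1/0.653) = 19.798^1.531 ≈ 96.74 hPa.
P_c ≤ 1012 − 96.74 = 915.26, so the highest integer P_c is 915 hPa.

915 hPa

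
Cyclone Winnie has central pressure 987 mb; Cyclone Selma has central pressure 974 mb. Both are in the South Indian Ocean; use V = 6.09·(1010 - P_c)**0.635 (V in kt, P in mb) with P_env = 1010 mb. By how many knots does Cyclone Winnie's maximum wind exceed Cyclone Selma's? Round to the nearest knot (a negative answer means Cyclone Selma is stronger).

-15 kt

Cyclone Winnie: ΔP = 23; V ≈ 6.09 × 23^0.635 ≈ 44.60 kt.
Cyclone Selma: ΔP = 36; V ≈ 6.09 × 36^0.635 ≈ 59.27 kt.
Difference ≈ 44.60 − 59.27 = -14.67 → -15 kt.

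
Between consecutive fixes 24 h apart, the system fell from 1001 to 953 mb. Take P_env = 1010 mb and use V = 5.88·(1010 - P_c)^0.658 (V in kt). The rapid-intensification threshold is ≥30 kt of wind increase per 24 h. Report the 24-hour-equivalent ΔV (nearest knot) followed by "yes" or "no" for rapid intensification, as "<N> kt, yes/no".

59 kt, yes

V₁: ΔP = 9, V ≈ 5.88 × 9^0.658 ≈ 24.96 kt.
V₂: ΔP = 57, V ≈ 5.88 × 57^0.658 ≈ 84.09 kt.
ΔV over 24 h = 59.13 kt → 24 h equivalent = 59.13 × 24/24 ≈ 59.13 kt.
59 kt ≥ 30 kt ⇒ rapid intensification.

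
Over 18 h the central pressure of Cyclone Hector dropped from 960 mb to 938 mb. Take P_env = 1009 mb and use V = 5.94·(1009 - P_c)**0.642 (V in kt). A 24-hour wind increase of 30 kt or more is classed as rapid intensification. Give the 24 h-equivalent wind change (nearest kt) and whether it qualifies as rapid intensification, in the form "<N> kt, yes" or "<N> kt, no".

26 kt, no

V₁: ΔP = 49, V ≈ 5.94 × 49^0.642 ≈ 72.26 kt.
V₂: ΔP = 71, V ≈ 5.94 × 71^0.642 ≈ 91.68 kt.
ΔV over 18 h = 19.42 kt → 24 h equivalent = 19.42 × 24/18 ≈ 25.89 kt.
26 kt < 30 kt ⇒ not rapid intensification.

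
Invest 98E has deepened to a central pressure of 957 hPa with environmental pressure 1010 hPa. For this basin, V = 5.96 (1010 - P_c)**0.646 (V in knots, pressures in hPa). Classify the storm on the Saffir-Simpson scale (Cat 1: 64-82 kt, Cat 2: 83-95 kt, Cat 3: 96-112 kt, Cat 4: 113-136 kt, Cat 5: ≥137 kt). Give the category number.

ΔP = 1010 − 957 = 53 hPa.
V ≈ 5.96 × 53^0.646 = 5.96 × 13.00 ≈ 77 kt.
77 kt falls in the Category 1 band.

1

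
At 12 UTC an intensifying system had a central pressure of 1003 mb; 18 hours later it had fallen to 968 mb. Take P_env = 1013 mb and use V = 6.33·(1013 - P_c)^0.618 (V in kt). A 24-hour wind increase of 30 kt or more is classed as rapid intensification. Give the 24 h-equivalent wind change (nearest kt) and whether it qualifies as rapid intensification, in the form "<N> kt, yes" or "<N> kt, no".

V₁: ΔP = 10, V ≈ 6.33 × 10^0.618 ≈ 26.27 kt.
V₂: ΔP = 45, V ≈ 6.33 × 45^0.618 ≈ 66.54 kt.
ΔV over 18 h = 40.27 kt → 24 h equivalent = 40.27 × 24/18 ≈ 53.69 kt.
54 kt ≥ 30 kt ⇒ rapid intensification.

54 kt, yes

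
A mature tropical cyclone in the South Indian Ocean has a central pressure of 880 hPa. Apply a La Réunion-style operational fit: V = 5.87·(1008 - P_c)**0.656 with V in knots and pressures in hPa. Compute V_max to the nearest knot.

142 kt

ΔP = 1008 − 880 = 128 hPa.
128^0.656 ≈ 24.117.
V ≈ 5.87 × 24.117 ≈ 141.6 kt.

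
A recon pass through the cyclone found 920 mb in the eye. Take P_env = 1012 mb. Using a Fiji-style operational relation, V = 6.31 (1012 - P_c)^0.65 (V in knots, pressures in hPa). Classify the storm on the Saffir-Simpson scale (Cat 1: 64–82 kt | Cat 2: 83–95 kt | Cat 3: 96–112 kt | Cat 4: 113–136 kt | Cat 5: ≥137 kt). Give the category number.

ΔP = 1012 − 920 = 92 mb.
V ≈ 6.31 × 92^0.65 = 6.31 × 18.90 ≈ 119 kt.
119 kt falls in the Category 4 band.

4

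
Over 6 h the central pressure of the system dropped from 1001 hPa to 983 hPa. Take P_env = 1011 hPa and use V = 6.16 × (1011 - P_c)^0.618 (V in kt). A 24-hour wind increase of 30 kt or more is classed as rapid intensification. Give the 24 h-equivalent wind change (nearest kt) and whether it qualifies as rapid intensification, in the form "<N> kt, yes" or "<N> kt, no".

V₁: ΔP = 10, V ≈ 6.16 × 10^0.618 ≈ 25.56 kt.
V₂: ΔP = 28, V ≈ 6.16 × 28^0.618 ≈ 48.30 kt.
ΔV over 6 h = 22.74 kt → 24 h equivalent = 22.74 × 24/6 ≈ 90.96 kt.
91 kt ≥ 30 kt ⇒ rapid intensification.

91 kt, yes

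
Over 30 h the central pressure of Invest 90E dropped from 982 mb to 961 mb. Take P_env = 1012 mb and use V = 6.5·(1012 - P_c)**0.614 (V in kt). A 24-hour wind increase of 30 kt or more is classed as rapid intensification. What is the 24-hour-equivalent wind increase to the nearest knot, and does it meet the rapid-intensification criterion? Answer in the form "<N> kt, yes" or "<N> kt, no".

V₁: ΔP = 30, V ≈ 6.5 × 30^0.614 ≈ 52.46 kt.
V₂: ΔP = 51, V ≈ 6.5 × 51^0.614 ≈ 72.67 kt.
ΔV over 30 h = 20.21 kt → 24 h equivalent = 20.21 × 24/30 ≈ 16.17 kt.
16 kt < 30 kt ⇒ not rapid intensification.

16 kt, no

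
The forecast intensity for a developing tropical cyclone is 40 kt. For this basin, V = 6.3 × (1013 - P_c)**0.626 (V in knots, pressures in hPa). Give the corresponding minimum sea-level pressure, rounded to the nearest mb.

994 mb

ΔP = (V / 6.3)^(1/0.626) = (40/6.3)^1.597.
40/6.3 = 6.349; 6.349^1.597 ≈ 19.16 mb.
P_c = 1013 − 19.16 = 993.84 ≈ 994 mb.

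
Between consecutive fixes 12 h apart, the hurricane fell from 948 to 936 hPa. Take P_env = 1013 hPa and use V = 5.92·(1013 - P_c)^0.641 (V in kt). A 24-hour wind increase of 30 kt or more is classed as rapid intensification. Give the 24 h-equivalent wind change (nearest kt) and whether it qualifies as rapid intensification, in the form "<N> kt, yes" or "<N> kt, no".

20 kt, no

V₁: ΔP = 65, V ≈ 5.92 × 65^0.641 ≈ 85.98 kt.
V₂: ΔP = 77, V ≈ 5.92 × 77^0.641 ≈ 95.84 kt.
ΔV over 12 h = 9.86 kt → 24 h equivalent = 9.86 × 24/12 ≈ 19.72 kt.
20 kt < 30 kt ⇒ not rapid intensification.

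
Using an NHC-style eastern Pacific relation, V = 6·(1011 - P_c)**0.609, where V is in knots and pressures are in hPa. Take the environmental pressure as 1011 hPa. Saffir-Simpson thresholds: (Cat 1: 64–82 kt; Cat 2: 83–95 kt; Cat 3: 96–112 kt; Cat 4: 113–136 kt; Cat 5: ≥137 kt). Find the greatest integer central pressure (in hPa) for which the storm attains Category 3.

Category 3 begins at V = 96 kt.
Required ΔP = (96/6)^(1/0.609) = 16.000^1.642 ≈ 94.89 hPa.
P_c ≤ 1011 − 94.89 = 916.11, so the highest integer P_c is 916 hPa.

916 hPa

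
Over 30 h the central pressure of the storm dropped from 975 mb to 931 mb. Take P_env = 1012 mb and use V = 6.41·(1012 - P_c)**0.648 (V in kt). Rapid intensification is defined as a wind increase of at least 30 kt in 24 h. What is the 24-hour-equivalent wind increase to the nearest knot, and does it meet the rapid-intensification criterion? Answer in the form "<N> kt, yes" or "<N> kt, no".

35 kt, yes

V₁: ΔP = 37, V ≈ 6.41 × 37^0.648 ≈ 66.54 kt.
V₂: ΔP = 81, V ≈ 6.41 × 81^0.648 ≈ 110.55 kt.
ΔV over 30 h = 44.01 kt → 24 h equivalent = 44.01 × 24/30 ≈ 35.21 kt.
35 kt ≥ 30 kt ⇒ rapid intensification.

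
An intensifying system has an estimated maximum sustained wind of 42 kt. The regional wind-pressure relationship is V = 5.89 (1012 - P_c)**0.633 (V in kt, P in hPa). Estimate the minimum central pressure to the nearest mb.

ΔP = (V / 5.89)^(1/0.633) = (42/5.89)^1.580.
42/5.89 = 7.131; 7.131^1.580 ≈ 22.27 mb.
P_c = 1012 − 22.27 = 989.73 ≈ 990 mb.

990 mb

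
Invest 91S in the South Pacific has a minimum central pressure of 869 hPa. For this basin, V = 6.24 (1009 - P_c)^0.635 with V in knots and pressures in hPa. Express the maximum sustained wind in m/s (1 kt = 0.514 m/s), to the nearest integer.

ΔP = 1009 − 869 = 140 hPa.
V ≈ 6.24 × 140^0.635 = 6.24 × 23.056 ≈ 143.872 kt.
143.872 × 0.514 ≈ 73.95 m/s → 74 m/s.

74 m/s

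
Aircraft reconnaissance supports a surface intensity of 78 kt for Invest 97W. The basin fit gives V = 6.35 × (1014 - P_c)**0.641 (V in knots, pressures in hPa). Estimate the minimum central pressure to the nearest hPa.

964 hPa

ΔP = (V / 6.35)^(1/0.641) = (78/6.35)^1.560.
78/6.35 = 12.283; 12.283^1.560 ≈ 50.05 hPa.
P_c = 1014 − 50.05 = 963.95 ≈ 964 hPa.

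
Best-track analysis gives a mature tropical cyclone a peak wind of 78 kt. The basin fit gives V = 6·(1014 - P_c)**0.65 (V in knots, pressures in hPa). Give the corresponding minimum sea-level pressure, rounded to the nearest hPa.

962 hPa

ΔP = (V / 6)^(1/0.65) = (78/6)^1.538.
78/6 = 13.000; 13.000^1.538 ≈ 51.73 hPa.
P_c = 1014 − 51.73 = 962.27 ≈ 962 hPa.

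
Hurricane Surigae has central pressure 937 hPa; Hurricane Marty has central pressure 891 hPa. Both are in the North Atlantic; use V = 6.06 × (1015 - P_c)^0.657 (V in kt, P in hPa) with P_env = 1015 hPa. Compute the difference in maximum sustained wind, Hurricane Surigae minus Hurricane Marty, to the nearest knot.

-38 kt

Hurricane Surigae: ΔP = 78; V ≈ 6.06 × 78^0.657 ≈ 106.07 kt.
Hurricane Marty: ΔP = 124; V ≈ 6.06 × 124^0.657 ≈ 143.83 kt.
Difference ≈ 106.07 − 143.83 = -37.76 → -38 kt.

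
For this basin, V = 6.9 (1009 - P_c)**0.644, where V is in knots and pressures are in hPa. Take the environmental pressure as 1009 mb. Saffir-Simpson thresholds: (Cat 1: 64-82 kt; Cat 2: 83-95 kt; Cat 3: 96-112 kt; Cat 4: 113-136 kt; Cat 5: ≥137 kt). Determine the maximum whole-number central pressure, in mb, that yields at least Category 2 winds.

Category 2 begins at V = 83 kt.
Required ΔP = (83/6.9)^(1/0.644) = 12.029^1.553 ≈ 47.57 mb.
P_c ≤ 1009 − 47.57 = 961.43, so the highest integer P_c is 961 mb.

961 mb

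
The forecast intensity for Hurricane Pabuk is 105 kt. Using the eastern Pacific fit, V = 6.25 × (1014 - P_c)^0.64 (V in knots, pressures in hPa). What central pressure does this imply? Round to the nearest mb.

932 mb

ΔP = (V / 6.25)^(1/0.64) = (105/6.25)^1.562.
105/6.25 = 16.800; 16.800^1.562 ≈ 82.14 mb.
P_c = 1014 − 82.14 = 931.86 ≈ 932 mb.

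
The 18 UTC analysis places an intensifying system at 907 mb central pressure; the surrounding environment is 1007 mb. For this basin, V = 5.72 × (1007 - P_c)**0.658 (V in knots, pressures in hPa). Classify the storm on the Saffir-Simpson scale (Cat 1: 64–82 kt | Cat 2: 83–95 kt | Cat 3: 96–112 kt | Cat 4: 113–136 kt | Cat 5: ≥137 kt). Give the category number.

ΔP = 1007 − 907 = 100 mb.
V ≈ 5.72 × 100^0.658 = 5.72 × 20.70 ≈ 118 kt.
118 kt falls in the Category 4 band.

4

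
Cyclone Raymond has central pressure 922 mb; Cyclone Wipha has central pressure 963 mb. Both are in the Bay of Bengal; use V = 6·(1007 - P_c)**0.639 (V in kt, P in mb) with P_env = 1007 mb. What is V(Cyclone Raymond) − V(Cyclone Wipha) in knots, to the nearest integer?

Cyclone Raymond: ΔP = 85; V ≈ 6 × 85^0.639 ≈ 102.58 kt.
Cyclone Wipha: ΔP = 44; V ≈ 6 × 44^0.639 ≈ 67.35 kt.
Difference ≈ 102.58 − 67.35 = 35.23 → 35 kt.

35 kt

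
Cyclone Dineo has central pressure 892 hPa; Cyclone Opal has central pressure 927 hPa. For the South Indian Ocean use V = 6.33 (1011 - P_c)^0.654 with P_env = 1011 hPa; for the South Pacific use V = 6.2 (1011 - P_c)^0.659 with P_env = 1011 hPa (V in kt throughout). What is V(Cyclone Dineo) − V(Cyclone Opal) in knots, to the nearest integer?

Cyclone Dineo: ΔP = 119; V ≈ 6.33 × 119^0.654 ≈ 144.15 kt.
Cyclone Opal: ΔP = 84; V ≈ 6.2 × 84^0.659 ≈ 114.95 kt.
Difference ≈ 144.15 − 114.95 = 29.20 → 29 kt.

29 kt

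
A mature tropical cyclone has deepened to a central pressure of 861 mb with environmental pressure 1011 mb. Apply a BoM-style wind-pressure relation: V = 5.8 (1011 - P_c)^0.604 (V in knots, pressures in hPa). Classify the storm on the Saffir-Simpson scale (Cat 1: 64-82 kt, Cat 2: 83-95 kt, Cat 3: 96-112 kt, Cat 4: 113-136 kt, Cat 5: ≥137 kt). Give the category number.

4

ΔP = 1011 − 861 = 150 mb.
V ≈ 5.8 × 150^0.604 = 5.8 × 20.62 ≈ 120 kt.
120 kt falls in the Category 4 band.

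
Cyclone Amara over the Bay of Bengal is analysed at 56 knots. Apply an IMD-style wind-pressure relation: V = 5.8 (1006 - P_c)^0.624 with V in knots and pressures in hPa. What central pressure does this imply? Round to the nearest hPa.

968 hPa

ΔP = (V / 5.8)^(1/0.624) = (56/5.8)^1.603.
56/5.8 = 9.655; 9.655^1.603 ≈ 37.86 hPa.
P_c = 1006 − 37.86 = 968.14 ≈ 968 hPa.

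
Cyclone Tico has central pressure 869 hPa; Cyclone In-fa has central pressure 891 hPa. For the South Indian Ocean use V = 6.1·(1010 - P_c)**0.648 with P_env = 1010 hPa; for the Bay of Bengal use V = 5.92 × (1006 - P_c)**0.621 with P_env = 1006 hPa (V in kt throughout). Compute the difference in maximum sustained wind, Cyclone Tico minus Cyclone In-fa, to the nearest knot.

Cyclone Tico: ΔP = 141; V ≈ 6.1 × 141^0.648 ≈ 150.67 kt.
Cyclone In-fa: ΔP = 115; V ≈ 5.92 × 115^0.621 ≈ 112.72 kt.
Difference ≈ 150.67 − 112.72 = 37.95 → 38 kt.

38 kt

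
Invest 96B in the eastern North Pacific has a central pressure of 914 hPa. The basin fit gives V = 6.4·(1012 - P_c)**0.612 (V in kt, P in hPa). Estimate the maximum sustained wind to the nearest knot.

106 kt

ΔP = 1012 − 914 = 98 hPa.
98^0.612 ≈ 16.544.
V ≈ 6.4 × 16.544 ≈ 105.9 kt.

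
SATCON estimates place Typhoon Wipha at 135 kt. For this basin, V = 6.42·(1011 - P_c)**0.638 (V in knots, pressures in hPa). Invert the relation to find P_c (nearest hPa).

ΔP = (V / 6.42)^(1/0.638) = (135/6.42)^1.567.
135/6.42 = 21.028; 21.028^1.567 ≈ 118.40 hPa.
P_c = 1011 − 118.40 = 892.60 ≈ 893 hPa.

893 hPa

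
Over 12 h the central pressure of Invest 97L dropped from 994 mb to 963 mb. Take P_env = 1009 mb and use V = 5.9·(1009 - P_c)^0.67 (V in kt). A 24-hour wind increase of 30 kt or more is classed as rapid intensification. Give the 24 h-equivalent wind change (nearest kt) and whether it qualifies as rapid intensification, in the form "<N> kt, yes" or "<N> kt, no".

81 kt, yes

V₁: ΔP = 15, V ≈ 5.9 × 15^0.67 ≈ 36.21 kt.
V₂: ΔP = 46, V ≈ 5.9 × 46^0.67 ≈ 76.72 kt.
ΔV over 12 h = 40.51 kt → 24 h equivalent = 40.51 × 24/12 ≈ 81.02 kt.
81 kt ≥ 30 kt ⇒ rapid intensification.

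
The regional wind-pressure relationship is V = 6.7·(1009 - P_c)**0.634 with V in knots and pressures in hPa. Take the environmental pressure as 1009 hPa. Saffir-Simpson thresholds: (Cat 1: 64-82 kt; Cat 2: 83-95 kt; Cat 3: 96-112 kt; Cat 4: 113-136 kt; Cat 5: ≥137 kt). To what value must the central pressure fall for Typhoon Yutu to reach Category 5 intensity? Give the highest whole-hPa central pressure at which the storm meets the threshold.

892 hPa

Category 5 begins at V = 137 kt.
Required ΔP = (137/6.7)^(1/0.634) = 20.448^1.577 ≈ 116.75 hPa.
P_c ≤ 1009 − 116.75 = 892.25, so the highest integer P_c is 892 hPa.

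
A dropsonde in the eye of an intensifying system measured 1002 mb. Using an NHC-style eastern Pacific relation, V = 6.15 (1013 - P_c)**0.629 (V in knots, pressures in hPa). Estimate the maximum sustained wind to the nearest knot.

28 kt

ΔP = 1013 − 1002 = 11 mb.
11^0.629 ≈ 4.519.
V ≈ 6.15 × 4.519 ≈ 27.8 kt.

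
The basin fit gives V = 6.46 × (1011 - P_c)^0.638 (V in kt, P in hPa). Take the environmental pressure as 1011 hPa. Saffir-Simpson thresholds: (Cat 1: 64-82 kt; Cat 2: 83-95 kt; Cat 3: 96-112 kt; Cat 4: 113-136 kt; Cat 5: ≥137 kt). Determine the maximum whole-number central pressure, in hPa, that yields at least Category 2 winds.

956 hPa

Category 2 begins at V = 83 kt.
Required ΔP = (83/6.46)^(1/0.638) = 12.848^1.567 ≈ 54.70 hPa.
P_c ≤ 1011 − 54.70 = 956.30, so the highest integer P_c is 956 hPa.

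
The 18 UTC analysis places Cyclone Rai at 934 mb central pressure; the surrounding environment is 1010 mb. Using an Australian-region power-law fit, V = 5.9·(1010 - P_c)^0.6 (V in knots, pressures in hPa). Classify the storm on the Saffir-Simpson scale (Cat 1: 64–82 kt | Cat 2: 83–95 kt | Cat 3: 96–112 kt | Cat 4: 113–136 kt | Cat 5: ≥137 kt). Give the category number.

ΔP = 1010 − 934 = 76 mb.
V ≈ 5.9 × 76^0.6 = 5.9 × 13.44 ≈ 79 kt.
79 kt falls in the Category 1 band.

1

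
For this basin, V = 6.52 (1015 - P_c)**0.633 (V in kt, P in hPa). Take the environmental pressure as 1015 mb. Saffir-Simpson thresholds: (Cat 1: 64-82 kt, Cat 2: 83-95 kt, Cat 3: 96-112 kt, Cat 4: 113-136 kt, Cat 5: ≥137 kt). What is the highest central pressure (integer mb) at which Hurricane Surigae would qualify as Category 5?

Category 5 begins at V = 137 kt.
Required ΔP = (137/6.52)^(1/0.633) = 21.012^1.580 ≈ 122.80 mb.
P_c ≤ 1015 − 122.80 = 892.20, so the highest integer P_c is 892 mb.

892 mb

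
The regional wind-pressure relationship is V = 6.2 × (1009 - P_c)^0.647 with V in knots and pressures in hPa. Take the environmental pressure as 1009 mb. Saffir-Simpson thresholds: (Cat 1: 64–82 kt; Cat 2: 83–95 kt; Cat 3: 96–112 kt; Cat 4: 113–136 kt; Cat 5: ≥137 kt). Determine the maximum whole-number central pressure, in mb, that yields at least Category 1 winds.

972 mb

Category 1 begins at V = 64 kt.
Required ΔP = (64/6.2)^(1/0.647) = 10.323^1.546 ≈ 36.89 mb.
P_c ≤ 1009 − 36.89 = 972.11, so the highest integer P_c is 972 mb.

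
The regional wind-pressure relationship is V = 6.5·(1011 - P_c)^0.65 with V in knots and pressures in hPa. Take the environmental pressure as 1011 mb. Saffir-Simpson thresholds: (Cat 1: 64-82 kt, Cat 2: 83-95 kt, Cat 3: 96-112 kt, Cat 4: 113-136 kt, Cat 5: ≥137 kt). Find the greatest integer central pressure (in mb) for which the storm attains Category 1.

977 mb

Category 1 begins at V = 64 kt.
Required ΔP = (64/6.5)^(1/0.65) = 9.846^1.538 ≈ 33.74 mb.
P_c ≤ 1011 − 33.74 = 977.26, so the highest integer P_c is 977 mb.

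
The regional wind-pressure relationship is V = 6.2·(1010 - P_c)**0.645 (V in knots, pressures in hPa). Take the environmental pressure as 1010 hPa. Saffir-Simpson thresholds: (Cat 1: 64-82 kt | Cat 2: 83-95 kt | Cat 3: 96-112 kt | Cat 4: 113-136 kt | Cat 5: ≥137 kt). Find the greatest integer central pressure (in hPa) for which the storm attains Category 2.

954 hPa

Category 2 begins at V = 83 kt.
Required ΔP = (83/6.2)^(1/0.645) = 13.387^1.550 ≈ 55.82 hPa.
P_c ≤ 1010 − 55.82 = 954.18, so the highest integer P_c is 954 hPa.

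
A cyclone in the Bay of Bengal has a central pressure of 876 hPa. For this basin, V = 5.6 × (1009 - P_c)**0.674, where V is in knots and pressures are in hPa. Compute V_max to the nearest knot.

151 kt

ΔP = 1009 − 876 = 133 hPa.
133^0.674 ≈ 27.007.
V ≈ 5.6 × 27.007 ≈ 151.2 kt.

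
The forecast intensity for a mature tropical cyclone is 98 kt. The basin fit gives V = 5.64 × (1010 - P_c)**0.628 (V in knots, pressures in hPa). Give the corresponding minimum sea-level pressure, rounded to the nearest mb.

ΔP = (V / 5.64)^(1/0.628) = (98/5.64)^1.592.
98/5.64 = 17.376; 17.376^1.592 ≈ 94.28 mb.
P_c = 1010 − 94.28 = 915.72 ≈ 916 mb.

916 mb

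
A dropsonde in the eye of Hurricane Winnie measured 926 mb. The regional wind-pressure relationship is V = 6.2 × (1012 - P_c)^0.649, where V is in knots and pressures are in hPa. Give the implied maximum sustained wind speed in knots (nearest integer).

112 kt

ΔP = 1012 − 926 = 86 mb.
86^0.649 ≈ 18.009.
V ≈ 6.2 × 18.009 ≈ 111.7 kt.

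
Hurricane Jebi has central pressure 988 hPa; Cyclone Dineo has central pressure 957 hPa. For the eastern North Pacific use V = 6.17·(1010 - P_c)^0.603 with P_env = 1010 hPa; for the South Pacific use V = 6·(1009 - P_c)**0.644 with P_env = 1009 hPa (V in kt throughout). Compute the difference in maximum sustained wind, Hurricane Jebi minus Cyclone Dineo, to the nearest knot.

Hurricane Jebi: ΔP = 22; V ≈ 6.17 × 22^0.603 ≈ 39.79 kt.
Cyclone Dineo: ΔP = 52; V ≈ 6 × 52^0.644 ≈ 76.43 kt.
Difference ≈ 39.79 − 76.43 = -36.64 → -37 kt.

-37 kt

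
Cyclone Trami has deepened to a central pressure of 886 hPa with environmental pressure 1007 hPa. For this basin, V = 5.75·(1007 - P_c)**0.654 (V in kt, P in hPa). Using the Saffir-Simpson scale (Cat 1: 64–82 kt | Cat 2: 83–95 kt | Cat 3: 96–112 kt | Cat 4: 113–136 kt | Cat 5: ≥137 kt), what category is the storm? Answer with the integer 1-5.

ΔP = 1007 − 886 = 121 hPa.
V ≈ 5.75 × 121^0.654 = 5.75 × 23.02 ≈ 132 kt.
132 kt falls in the Category 4 band.

4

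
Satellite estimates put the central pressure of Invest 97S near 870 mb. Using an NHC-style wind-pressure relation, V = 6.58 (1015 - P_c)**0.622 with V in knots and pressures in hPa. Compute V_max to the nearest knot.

145 kt

ΔP = 1015 − 870 = 145 mb.
145^0.622 ≈ 22.099.
V ≈ 6.58 × 22.099 ≈ 145.4 kt.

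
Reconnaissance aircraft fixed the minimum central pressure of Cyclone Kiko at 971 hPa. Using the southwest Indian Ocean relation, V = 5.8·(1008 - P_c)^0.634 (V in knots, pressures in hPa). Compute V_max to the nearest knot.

ΔP = 1008 − 971 = 37 hPa.
37^0.634 ≈ 9.868.
V ≈ 5.8 × 9.868 ≈ 57.2 kt.

57 kt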